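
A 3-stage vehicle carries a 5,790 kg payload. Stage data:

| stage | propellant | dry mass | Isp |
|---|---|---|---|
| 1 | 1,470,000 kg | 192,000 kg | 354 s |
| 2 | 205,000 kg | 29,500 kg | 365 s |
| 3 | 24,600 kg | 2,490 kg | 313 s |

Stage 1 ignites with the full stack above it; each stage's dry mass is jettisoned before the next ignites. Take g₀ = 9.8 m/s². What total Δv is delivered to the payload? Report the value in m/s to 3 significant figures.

Δv ≈ 14400 m/s

Ignition mass of stage 1 = 1,470,000+192,000 + 205,000+29,500 + 24,600+2,490 + 5,790 = 1,929,380 kg.
Stage 1: m₀ = 1,929,380 kg, m_f = 1,929,380 − 1,470,000 = 459,380 kg; Δv = 354×9.8×ln(4.2) = 3469.2×1.4351 ≈ 4979 m/s.
Stage 2: m₀ = 267,380 kg, m_f = 267,380 − 205,000 = 62,380 kg; Δv = 365×9.8×ln(4.286) = 3577.0×1.4554 ≈ 5206 m/s.
Stage 3: m₀ = 32,880 kg, m_f = 32,880 − 24,600 = 8,280 kg; Δv = 313×9.8×ln(3.971) = 3067.4×1.3790 ≈ 4230 m/s.
Total Δv = 4979 + 5206 + 4230 = 14415 m/s.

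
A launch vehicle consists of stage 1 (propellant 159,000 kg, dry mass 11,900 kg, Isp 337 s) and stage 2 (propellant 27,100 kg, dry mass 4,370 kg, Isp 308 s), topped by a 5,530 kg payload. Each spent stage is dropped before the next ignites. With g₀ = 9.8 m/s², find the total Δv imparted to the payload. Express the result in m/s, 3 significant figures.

Δv ≈ 8760 m/s

Ignition mass of stage 1 = 159,000+11,900 + 27,100+4,370 + 5,530 = 207,900 kg.
Stage 1: m₀ = 207,900 kg, m_f = 207,900 − 159,000 = 48,900 kg; Δv = 337×9.8×ln(4.252) = 3302.6×1.4473 ≈ 4780 m/s.
Stage 2: m₀ = 37,000 kg, m_f = 37,000 − 27,100 = 9,900 kg; Δv = 308×9.8×ln(3.737) = 3018.4×1.3184 ≈ 3979 m/s.
Total Δv = 4780 + 3979 = 8759 m/s.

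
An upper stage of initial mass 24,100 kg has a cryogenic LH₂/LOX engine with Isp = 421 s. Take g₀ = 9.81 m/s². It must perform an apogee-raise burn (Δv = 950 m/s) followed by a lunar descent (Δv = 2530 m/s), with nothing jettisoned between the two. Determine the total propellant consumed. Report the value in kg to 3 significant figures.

total propellant consumed ≈ 13700 kg

v_e = Isp · g₀ = 421 × 9.81 = 4130.0 m/s.
After the first burn: m = 24100 × exp(−950/4130.0) = 24100 × 0.79451 = 19,147.7 kg.
After the second burn: m = 19,147.7 × exp(−2530/4130.0) = 19,147.7 × 0.54195 = 10,377.1 kg.
Total propellant = m₀ − m_final = 24100 − 10,377.1 = 13,722.9 kg.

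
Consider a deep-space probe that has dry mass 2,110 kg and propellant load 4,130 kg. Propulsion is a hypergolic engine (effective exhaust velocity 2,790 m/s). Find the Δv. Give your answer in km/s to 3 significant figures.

m₀ = m_dry + m_prop = 2,110 + 4,130 = 6,240 kg.
Rocket equation: Δv = v_e · ln(m₀/m_f) = 2790.0 × ln(2.957) = 2790.0 × 1.0843 ≈ 3025.2 m/s.

Δv ≈ 3.03 km/s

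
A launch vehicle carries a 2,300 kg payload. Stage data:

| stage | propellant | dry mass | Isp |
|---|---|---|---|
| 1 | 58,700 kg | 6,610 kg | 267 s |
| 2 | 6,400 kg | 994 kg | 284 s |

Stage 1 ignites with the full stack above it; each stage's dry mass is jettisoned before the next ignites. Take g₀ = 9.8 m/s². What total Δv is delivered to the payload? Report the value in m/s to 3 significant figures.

Ignition mass of stage 1 = 58,700+6,610 + 6,400+994 + 2,300 = 75,004 kg.
Stage 1: m₀ = 75,004 kg, m_f = 75,004 − 58,700 = 16,304 kg; Δv = 267×9.8×ln(4.6) = 2616.6×1.5261 ≈ 3993 m/s.
Stage 2: m₀ = 9,694 kg, m_f = 9,694 − 6,400 = 3,294 kg; Δv = 284×9.8×ln(2.943) = 2783.2×1.0794 ≈ 3004 m/s.
Total Δv = 3993 + 3004 = 6997 m/s.

Δv ≈ 7000 m/s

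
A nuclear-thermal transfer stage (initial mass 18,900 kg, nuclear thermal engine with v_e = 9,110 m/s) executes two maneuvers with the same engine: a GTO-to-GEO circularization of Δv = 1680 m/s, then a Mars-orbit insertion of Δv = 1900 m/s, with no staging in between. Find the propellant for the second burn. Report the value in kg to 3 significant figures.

After the first burn: m = 18900 × exp(−1680/9110.0) = 18900 × 0.83159 = 15,717.1 kg.
After the second burn: m = 15,717.1 × exp(−1900/9110.0) = 15,717.1 × 0.81175 = 12,758.4 kg.
Second-burn propellant = 15,717.1 − 12,758.4 = 2,958.7 kg.

propellant for the second burn ≈ 2960 kg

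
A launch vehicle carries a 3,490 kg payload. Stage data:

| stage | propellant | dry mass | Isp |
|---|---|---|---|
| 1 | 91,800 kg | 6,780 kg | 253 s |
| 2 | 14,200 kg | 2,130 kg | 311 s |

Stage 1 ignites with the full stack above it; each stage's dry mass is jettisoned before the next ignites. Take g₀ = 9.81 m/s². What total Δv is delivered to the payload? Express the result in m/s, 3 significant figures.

Ignition mass of stage 1 = 91,800+6,780 + 14,200+2,130 + 3,490 = 118,400 kg.
Stage 1: m₀ = 118,400 kg, m_f = 118,400 − 91,800 = 26,600 kg; Δv = 253×9.81×ln(4.451) = 2481.9×1.4932 ≈ 3706 m/s.
Stage 2: m₀ = 19,820 kg, m_f = 19,820 − 14,200 = 5,620 kg; Δv = 311×9.81×ln(3.527) = 3050.9×1.2604 ≈ 3845 m/s.
Total Δv = 3706 + 3845 = 7551 m/s.

Δv ≈ 7550 m/s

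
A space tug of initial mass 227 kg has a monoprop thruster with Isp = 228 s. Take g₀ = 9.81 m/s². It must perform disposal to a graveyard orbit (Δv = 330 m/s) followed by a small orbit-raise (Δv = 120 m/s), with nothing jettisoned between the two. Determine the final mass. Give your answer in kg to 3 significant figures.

final mass ≈ 186 kg

v_e = Isp · g₀ = 228 × 9.81 = 2236.7 m/s.
After the first burn: m = 227 × exp(−330/2236.7) = 227 × 0.86283 = 195.862 kg.
After the second burn: m = 195.862 × exp(−120/2236.7) = 195.862 × 0.94776 = 185.63 kg.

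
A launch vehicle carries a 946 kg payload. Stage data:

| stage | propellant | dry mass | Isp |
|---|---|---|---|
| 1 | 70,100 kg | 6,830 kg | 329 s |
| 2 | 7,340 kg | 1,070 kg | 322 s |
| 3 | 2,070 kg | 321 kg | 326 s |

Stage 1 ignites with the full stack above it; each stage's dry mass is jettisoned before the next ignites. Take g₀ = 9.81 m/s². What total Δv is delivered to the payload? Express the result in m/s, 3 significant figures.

Ignition mass of stage 1 = 70,100+6,830 + 7,340+1,070 + 2,070+321 + 946 = 88,677 kg.
Stage 1: m₀ = 88,677 kg, m_f = 88,677 − 70,100 = 18,577 kg; Δv = 329×9.81×ln(4.773) = 3227.5×1.5631 ≈ 5045 m/s.
Stage 2: m₀ = 11,747 kg, m_f = 11,747 − 7,340 = 4,407 kg; Δv = 322×9.81×ln(2.666) = 3158.8×0.9804 ≈ 3097 m/s.
Stage 3: m₀ = 3,337 kg, m_f = 3,337 − 2,070 = 1,267 kg; Δv = 326×9.81×ln(2.634) = 3198.1×0.9684 ≈ 3097 m/s.
Total Δv = 5045 + 3097 + 3097 = 11239 m/s.

Δv ≈ 11200 m/s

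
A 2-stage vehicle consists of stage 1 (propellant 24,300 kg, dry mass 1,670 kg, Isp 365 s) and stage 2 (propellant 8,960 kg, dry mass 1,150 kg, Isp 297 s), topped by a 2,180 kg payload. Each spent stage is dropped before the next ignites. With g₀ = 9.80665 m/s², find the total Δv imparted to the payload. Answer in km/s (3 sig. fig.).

Δv ≈ 7.41 km/s

Ignition mass of stage 1 = 24,300+1,670 + 8,960+1,150 + 2,180 = 38,260 kg.
Stage 1: m₀ = 38,260 kg, m_f = 38,260 − 24,300 = 13,960 kg; Δv = 365×9.80665×ln(2.741) = 3579.4×1.0082 ≈ 3609 m/s.
Stage 2: m₀ = 12,290 kg, m_f = 12,290 − 8,960 = 3,330 kg; Δv = 297×9.80665×ln(3.691) = 2912.6×1.3058 ≈ 3803 m/s.
Total Δv = 3609 + 3803 = 7412 m/s.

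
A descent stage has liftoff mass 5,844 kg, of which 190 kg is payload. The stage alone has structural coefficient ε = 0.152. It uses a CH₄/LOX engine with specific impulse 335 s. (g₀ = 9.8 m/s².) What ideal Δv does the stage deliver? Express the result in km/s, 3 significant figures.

Δv ≈ 5.64 km/s

Stage wet mass = m₀ − payload = 5,844 − 190 = 5,654 kg.
Stage dry mass = ε × stage wet mass = 0.152 × 5,654 = 859.408 kg.
Burnout mass m_f = stage dry + payload = 859.408 + 190 = 1,049.408 kg.
v_e = Isp · g₀ = 335 × 9.8 = 3283.0 m/s.
From the ideal rocket equation, Δv = v_e · ln(5,844/1,049.408) = 3283.0 × ln(5.569) = 3283.0 × 1.7172 ≈ 5638 m/s.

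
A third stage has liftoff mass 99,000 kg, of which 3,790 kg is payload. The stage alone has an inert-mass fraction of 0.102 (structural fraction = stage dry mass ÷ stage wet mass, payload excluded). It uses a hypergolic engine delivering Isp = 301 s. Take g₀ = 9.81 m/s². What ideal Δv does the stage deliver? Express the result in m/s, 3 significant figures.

Stage wet mass = m₀ − payload = 99,000 − 3,790 = 95,210 kg.
Stage dry mass = ε × stage wet mass = 0.102 × 95,210 = 9,711.42 kg.
Burnout mass m_f = stage dry + payload = 9,711.42 + 3,790 = 13,501.42 kg.
v_e = Isp · g₀ = 301 × 9.81 = 2952.8 m/s.
From the ideal rocket equation, Δv = v_e · ln(99,000/13,501.42) = 2952.8 × ln(7.333) = 2952.8 × 1.9923 ≈ 5883 m/s.

Δv ≈ 5880 m/s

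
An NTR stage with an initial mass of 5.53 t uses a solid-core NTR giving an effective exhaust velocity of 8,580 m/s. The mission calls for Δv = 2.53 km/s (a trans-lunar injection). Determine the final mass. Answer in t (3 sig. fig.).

final mass ≈ 4.12 t

m₀/m_f = exp(Δv / v_e) = exp(2530 / 8580.0) = exp(0.2949) = 1.3430.
m_f = m₀ / 1.3430 = 5.53 / 1.3430 = 4.11765 t.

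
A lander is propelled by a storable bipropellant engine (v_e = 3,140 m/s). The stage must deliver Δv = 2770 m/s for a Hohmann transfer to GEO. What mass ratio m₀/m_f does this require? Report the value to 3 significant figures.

m₀/m_f = exp(Δv / v_e) = exp(2770 / 3140.0) = exp(0.8822) = 2.4161.

mass ratio ≈ 2.42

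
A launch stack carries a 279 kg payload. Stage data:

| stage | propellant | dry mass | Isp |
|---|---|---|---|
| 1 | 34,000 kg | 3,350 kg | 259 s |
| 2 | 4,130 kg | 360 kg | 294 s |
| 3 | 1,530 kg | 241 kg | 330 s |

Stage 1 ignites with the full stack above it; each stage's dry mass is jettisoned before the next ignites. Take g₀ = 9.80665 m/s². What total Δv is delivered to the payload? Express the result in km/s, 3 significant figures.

Ignition mass of stage 1 = 34,000+3,350 + 4,130+360 + 1,530+241 + 279 = 43,890 kg.
Stage 1: m₀ = 43,890 kg, m_f = 43,890 − 34,000 = 9,890 kg; Δv = 259×9.80665×ln(4.438) = 2539.9×1.4902 ≈ 3785 m/s.
Stage 2: m₀ = 6,540 kg, m_f = 6,540 − 4,130 = 2,410 kg; Δv = 294×9.80665×ln(2.714) = 2883.2×0.9983 ≈ 2878 m/s.
Stage 3: m₀ = 2,050 kg, m_f = 2,050 − 1,530 = 520 kg; Δv = 330×9.80665×ln(3.942) = 3236.2×1.3718 ≈ 4439 m/s.
Total Δv = 3785 + 2878 + 4439 = 11102 m/s.

Δv ≈ 11.1 km/s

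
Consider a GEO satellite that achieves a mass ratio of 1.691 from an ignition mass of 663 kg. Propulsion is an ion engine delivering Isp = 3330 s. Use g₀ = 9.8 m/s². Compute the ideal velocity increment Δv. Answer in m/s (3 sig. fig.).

Δv ≈ 17100 m/s

v_e = Isp · g₀ = 3330 × 9.8 = 32634.0 m/s.
By the Tsiolkovsky rocket equation, Δv = v_e · ln(1.691) = 32634.0 × 0.5253 ≈ 17143.3 m/s.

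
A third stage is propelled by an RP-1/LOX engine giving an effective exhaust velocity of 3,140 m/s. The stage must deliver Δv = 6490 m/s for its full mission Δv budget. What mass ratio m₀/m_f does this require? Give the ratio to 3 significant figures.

Using Δv = v_e ln(m₀/m_f): m₀/m_f = exp(Δv / v_e) = exp(6490 / 3140.0) = exp(2.0669) = 7.9001.

mass ratio ≈ 7.90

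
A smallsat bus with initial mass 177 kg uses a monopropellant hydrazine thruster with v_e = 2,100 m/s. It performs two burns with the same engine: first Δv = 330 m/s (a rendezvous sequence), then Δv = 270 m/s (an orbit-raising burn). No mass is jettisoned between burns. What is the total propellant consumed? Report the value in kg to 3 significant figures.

total propellant consumed ≈ 44.0 kg

After the first burn: m = 177 × exp(−330/2100.0) = 177 × 0.85458 = 151.261 kg.
After the second burn: m = 151.261 × exp(−270/2100.0) = 151.261 × 0.87935 = 133.011 kg.
Total propellant = m₀ − m_final = 177 − 133.011 = 43.989 kg.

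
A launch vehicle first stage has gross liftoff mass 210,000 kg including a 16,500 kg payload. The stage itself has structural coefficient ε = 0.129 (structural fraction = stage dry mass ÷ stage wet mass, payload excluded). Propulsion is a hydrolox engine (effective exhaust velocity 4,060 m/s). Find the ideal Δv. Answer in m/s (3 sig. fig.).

Stage wet mass = m₀ − payload = 210,000 − 16,500 = 193,500 kg.
Stage dry mass = ε × stage wet mass = 0.129 × 193,500 = 24,961.5 kg.
Burnout mass m_f = stage dry + payload = 24,961.5 + 16,500 = 41,461.5 kg.
Using Δv = v_e ln(m₀/m_f): Δv = v_e · ln(210,000/41,461.5) = 4060.0 × ln(5.065) = 4060.0 × 1.6223 ≈ 6587 m/s.

Δv ≈ 6590 m/s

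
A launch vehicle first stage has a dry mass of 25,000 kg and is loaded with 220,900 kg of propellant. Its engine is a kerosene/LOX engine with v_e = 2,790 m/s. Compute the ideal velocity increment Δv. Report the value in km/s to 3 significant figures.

Δv ≈ 6.38 km/s

m₀ = m_dry + m_prop = 25,000 + 220,900 = 245,900 kg.
Δv = v_e · ln(m₀/m_f) = 2790.0 × ln(9.836) = 2790.0 × 2.2860 ≈ 6378.1 m/s.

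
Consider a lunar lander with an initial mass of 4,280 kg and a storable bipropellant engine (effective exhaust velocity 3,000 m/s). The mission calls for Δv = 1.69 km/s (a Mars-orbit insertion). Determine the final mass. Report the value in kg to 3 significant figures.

final mass ≈ 2440 kg

By the Tsiolkovsky rocket equation, m₀/m_f = exp(Δv / v_e) = exp(1690 / 3000.0) = exp(0.5633) = 1.7565.
m_f = m₀ / 1.7565 = 4,280 / 1.7565 = 2,436.66 kg.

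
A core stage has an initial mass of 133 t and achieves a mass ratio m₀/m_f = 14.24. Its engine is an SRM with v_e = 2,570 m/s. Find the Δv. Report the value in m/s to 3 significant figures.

Δv ≈ 6830 m/s

Rocket equation: Δv = v_e · ln(14.24) = 2570.0 × 2.6561 ≈ 6826.1 m/s.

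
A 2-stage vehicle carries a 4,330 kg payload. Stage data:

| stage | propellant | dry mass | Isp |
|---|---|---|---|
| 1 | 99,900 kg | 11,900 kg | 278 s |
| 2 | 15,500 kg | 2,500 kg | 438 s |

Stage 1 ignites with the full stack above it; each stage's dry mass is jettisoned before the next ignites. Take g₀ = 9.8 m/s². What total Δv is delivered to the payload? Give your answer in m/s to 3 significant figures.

Ignition mass of stage 1 = 99,900+11,900 + 15,500+2,500 + 4,330 = 134,130 kg.
Stage 1: m₀ = 134,130 kg, m_f = 134,130 − 99,900 = 34,230 kg; Δv = 278×9.8×ln(3.918) = 2724.4×1.3657 ≈ 3721 m/s.
Stage 2: m₀ = 22,330 kg, m_f = 22,330 − 15,500 = 6,830 kg; Δv = 438×9.8×ln(3.269) = 4292.4×1.1846 ≈ 5085 m/s.
Total Δv = 3721 + 5085 = 8806 m/s.

Δv ≈ 8810 m/s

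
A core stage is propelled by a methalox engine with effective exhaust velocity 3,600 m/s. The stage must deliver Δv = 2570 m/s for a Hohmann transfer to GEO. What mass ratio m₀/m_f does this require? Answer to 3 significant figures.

mass ratio ≈ 2.04

Rocket equation: m₀/m_f = exp(Δv / v_e) = exp(2570 / 3600.0) = exp(0.7139) = 2.0419.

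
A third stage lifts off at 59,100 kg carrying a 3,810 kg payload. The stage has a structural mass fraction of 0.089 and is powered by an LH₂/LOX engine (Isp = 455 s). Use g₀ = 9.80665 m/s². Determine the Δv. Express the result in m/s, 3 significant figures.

Δv ≈ 8530 m/s

Stage wet mass = m₀ − payload = 59,100 − 3,810 = 55,290 kg.
Stage dry mass = ε × stage wet mass = 0.089 × 55,290 = 4,920.81 kg.
Burnout mass m_f = stage dry + payload = 4,920.81 + 3,810 = 8,730.81 kg.
v_e = Isp · g₀ = 455 × 9.80665 = 4462.0 m/s.
Using Δv = v_e ln(m₀/m_f): Δv = v_e · ln(59,100/8,730.81) = 4462.0 × ln(6.769) = 4462.0 × 1.9124 ≈ 8533 m/s.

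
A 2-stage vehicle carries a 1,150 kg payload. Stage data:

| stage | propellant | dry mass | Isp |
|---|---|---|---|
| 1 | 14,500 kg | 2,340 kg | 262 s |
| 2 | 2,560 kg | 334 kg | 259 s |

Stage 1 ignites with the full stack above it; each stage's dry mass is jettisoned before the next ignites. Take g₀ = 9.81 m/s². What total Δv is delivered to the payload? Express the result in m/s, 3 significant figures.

Ignition mass of stage 1 = 14,500+2,340 + 2,560+334 + 1,150 = 20,884 kg.
Stage 1: m₀ = 20,884 kg, m_f = 20,884 − 14,500 = 6,384 kg; Δv = 262×9.81×ln(3.271) = 2570.2×1.1852 ≈ 3046 m/s.
Stage 2: m₀ = 4,044 kg, m_f = 4,044 − 2,560 = 1,484 kg; Δv = 259×9.81×ln(2.725) = 2540.8×1.0025 ≈ 2547 m/s.
Total Δv = 3046 + 2547 = 5593 m/s.

Δv ≈ 5590 m/s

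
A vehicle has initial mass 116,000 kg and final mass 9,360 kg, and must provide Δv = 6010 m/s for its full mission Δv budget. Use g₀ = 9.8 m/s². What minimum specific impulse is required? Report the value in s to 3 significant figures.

Isp ≈ 244 s

ln(m₀/m_f) = ln(116000/9360) = ln(12.39) = 2.5171.
v_e = Δv / ln(m₀/m_f) = 6010 / 2.5171 = 2387.6 m/s.
Isp = v_e / g₀ = 2387.6 / 9.8 = 243.6 s.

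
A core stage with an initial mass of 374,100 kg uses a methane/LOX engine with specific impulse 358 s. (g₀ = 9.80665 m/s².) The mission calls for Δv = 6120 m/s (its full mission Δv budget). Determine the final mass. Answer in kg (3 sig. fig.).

final mass ≈ 65500 kg

v_e = Isp · g₀ = 358 × 9.80665 = 3510.8 m/s.
m₀/m_f = exp(Δv / v_e) = exp(6120 / 3510.8) = exp(1.7432) = 5.7156.
m_f = m₀ / 5.7156 = 374,100 / 5.7156 = 65,452.4 kg.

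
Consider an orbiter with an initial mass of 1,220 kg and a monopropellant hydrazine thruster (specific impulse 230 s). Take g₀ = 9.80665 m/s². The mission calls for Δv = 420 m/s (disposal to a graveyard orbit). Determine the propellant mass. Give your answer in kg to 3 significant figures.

v_e = Isp · g₀ = 230 × 9.80665 = 2255.5 m/s.
Using Δv = v_e ln(m₀/m_f): m₀/m_f = exp(Δv / v_e) = exp(420 / 2255.5) = exp(0.1862) = 1.2047.
m_f = 1,220 / 1.2047 = 1,012.7 kg, so propellant = m₀ − m_f = 1,220 − 1,012.7 = 207.3 kg.

propellant mass ≈ 207 kg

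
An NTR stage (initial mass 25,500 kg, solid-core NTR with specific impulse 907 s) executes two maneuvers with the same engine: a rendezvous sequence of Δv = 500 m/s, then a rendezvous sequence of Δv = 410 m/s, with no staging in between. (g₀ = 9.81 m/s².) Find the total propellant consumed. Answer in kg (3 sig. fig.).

v_e = Isp · g₀ = 907 × 9.81 = 8897.7 m/s.
After the first burn: m = 25500 × exp(−500/8897.7) = 25500 × 0.94536 = 24,106.7 kg.
After the second burn: m = 24,106.7 × exp(−410/8897.7) = 24,106.7 × 0.95497 = 23,021.2 kg.
Total propellant = m₀ − m_final = 25500 − 23,021.2 = 2,478.8 kg.

total propellant consumed ≈ 2480 kg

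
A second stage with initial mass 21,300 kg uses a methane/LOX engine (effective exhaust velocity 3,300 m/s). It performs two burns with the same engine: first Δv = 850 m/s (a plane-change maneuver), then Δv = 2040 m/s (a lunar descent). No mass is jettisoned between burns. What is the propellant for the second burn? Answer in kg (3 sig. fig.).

propellant for the second burn ≈ 7590 kg

After the first burn: m = 21300 × exp(−850/3300.0) = 21300 × 0.77292 = 16,463.2 kg.
After the second burn: m = 16,463.2 × exp(−2040/3300.0) = 16,463.2 × 0.53892 = 8,872.35 kg.
Second-burn propellant = 16,463.2 − 8,872.35 = 7,590.85 kg.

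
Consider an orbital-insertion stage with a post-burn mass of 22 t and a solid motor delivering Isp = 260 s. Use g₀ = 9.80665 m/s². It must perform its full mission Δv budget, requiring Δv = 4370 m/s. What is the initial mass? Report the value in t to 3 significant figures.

initial mass ≈ 122 t

v_e = Isp · g₀ = 260 × 9.80665 = 2549.7 m/s.
m₀/m_f = exp(Δv / v_e) = exp(4370 / 2549.7) = exp(1.7139) = 5.5506.
m₀ = m_f × 5.5506 = 22 × 5.5506 = 122.113 t.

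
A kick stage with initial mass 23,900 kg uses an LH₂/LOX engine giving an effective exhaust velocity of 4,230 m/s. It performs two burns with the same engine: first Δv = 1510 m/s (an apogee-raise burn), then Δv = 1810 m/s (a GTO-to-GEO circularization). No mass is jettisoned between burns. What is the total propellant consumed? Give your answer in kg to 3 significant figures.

total propellant consumed ≈ 13000 kg

After the first burn: m = 23900 × exp(−1510/4230.0) = 23900 × 0.69979 = 16,725 kg.
After the second burn: m = 16,725 × exp(−1810/4230.0) = 16,725 × 0.65188 = 10,902.7 kg.
Total propellant = m₀ − m_final = 23900 − 10,902.7 = 12,997.3 kg.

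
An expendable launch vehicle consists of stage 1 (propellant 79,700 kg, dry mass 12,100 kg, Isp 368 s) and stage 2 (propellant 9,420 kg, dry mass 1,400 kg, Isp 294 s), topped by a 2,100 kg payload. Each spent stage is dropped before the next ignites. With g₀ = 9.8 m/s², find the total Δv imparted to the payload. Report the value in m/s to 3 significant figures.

Ignition mass of stage 1 = 79,700+12,100 + 9,420+1,400 + 2,100 = 104,720 kg.
Stage 1: m₀ = 104,720 kg, m_f = 104,720 − 79,700 = 25,020 kg; Δv = 368×9.8×ln(4.185) = 3606.4×1.4316 ≈ 5163 m/s.
Stage 2: m₀ = 12,920 kg, m_f = 12,920 − 9,420 = 3,500 kg; Δv = 294×9.8×ln(3.691) = 2881.2×1.3060 ≈ 3763 m/s.
Total Δv = 5163 + 3763 = 8926 m/s.

Δv ≈ 8930 m/s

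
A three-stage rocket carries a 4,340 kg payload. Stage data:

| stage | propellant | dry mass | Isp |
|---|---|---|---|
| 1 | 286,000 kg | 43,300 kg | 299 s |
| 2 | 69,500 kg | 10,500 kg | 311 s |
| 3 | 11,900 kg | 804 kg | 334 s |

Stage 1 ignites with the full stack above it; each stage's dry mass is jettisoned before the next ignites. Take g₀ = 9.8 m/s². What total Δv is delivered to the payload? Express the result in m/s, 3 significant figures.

Ignition mass of stage 1 = 286,000+43,300 + 69,500+10,500 + 11,900+804 + 4,340 = 426,344 kg.
Stage 1: m₀ = 426,344 kg, m_f = 426,344 − 286,000 = 140,344 kg; Δv = 299×9.8×ln(3.038) = 2930.2×1.1111 ≈ 3256 m/s.
Stage 2: m₀ = 97,044 kg, m_f = 97,044 − 69,500 = 27,544 kg; Δv = 311×9.8×ln(3.523) = 3047.8×1.2594 ≈ 3838 m/s.
Stage 3: m₀ = 17,044 kg, m_f = 17,044 − 11,900 = 5,144 kg; Δv = 334×9.8×ln(3.313) = 3273.2×1.1980 ≈ 3921 m/s.
Total Δv = 3256 + 3838 + 3921 = 11015 m/s.

Δv ≈ 11000 m/s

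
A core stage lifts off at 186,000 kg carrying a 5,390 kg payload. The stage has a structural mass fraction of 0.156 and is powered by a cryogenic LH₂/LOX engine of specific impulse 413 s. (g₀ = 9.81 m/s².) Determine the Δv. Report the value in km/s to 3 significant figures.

Stage wet mass = m₀ − payload = 186,000 − 5,390 = 180,610 kg.
Stage dry mass = ε × stage wet mass = 0.156 × 180,610 = 28,175.2 kg.
Burnout mass m_f = stage dry + payload = 28,175.2 + 5,390 = 33,565.2 kg.
v_e = Isp · g₀ = 413 × 9.81 = 4051.5 m/s.
Δv = v_e · ln(186,000/33,565.2) = 4051.5 × ln(5.541) = 4051.5 × 1.7123 ≈ 6937 m/s.

Δv ≈ 6.94 km/s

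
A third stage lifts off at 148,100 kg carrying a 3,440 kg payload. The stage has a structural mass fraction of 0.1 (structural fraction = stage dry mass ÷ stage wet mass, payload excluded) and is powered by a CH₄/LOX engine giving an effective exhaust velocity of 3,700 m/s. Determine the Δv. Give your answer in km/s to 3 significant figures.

Stage wet mass = m₀ − payload = 148,100 − 3,440 = 144,660 kg.
Stage dry mass = ε × stage wet mass = 0.1 × 144,660 = 14,466 kg.
Burnout mass m_f = stage dry + payload = 14,466 + 3,440 = 17,906 kg.
From the ideal rocket equation, Δv = v_e · ln(148,100/17,906) = 3700.0 × ln(8.271) = 3700.0 × 2.1128 ≈ 7817 m/s.

Δv ≈ 7.82 km/s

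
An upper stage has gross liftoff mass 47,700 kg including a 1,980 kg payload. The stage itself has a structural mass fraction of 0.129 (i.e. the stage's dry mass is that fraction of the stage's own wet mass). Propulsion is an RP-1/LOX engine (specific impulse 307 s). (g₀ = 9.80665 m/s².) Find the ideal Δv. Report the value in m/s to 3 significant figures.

Δv ≈ 5420 m/s

Stage wet mass = m₀ − payload = 47,700 − 1,980 = 45,720 kg.
Stage dry mass = ε × stage wet mass = 0.129 × 45,720 = 5,897.88 kg.
Burnout mass m_f = stage dry + payload = 5,897.88 + 1,980 = 7,877.88 kg.
v_e = Isp · g₀ = 307 × 9.80665 = 3010.6 m/s.
Δv = v_e · ln(47,700/7,877.88) = 3010.6 × ln(6.055) = 3010.6 × 1.8009 ≈ 5422 m/s.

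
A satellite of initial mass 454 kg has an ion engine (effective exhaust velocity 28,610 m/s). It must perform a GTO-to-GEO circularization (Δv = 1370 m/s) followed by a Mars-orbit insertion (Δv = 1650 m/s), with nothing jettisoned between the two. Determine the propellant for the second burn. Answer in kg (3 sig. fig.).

After the first burn: m = 454 × exp(−1370/28610.0) = 454 × 0.95324 = 432.771 kg.
After the second burn: m = 432.771 × exp(−1650/28610.0) = 432.771 × 0.94396 = 408.519 kg.
Second-burn propellant = 432.771 − 408.519 = 24.252 kg.

propellant for the second burn ≈ 24.3 kg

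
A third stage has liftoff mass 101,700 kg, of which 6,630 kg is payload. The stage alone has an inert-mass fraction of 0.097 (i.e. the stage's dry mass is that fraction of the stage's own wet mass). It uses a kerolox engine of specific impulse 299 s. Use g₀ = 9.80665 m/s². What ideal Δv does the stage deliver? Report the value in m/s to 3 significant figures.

Stage wet mass = m₀ − payload = 101,700 − 6,630 = 95,070 kg.
Stage dry mass = ε × stage wet mass = 0.097 × 95,070 = 9,221.79 kg.
Burnout mass m_f = stage dry + payload = 9,221.79 + 6,630 = 15,851.79 kg.
v_e = Isp · g₀ = 299 × 9.80665 = 2932.2 m/s.
Δv = v_e · ln(101,700/15,851.79) = 2932.2 × ln(6.416) = 2932.2 × 1.8587 ≈ 5450 m/s.

Δv ≈ 5450 m/s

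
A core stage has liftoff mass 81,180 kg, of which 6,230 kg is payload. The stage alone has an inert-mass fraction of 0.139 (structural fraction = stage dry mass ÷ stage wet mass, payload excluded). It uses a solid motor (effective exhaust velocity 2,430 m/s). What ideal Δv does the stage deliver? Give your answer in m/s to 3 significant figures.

Stage wet mass = m₀ − payload = 81,180 − 6,230 = 74,950 kg.
Stage dry mass = ε × stage wet mass = 0.139 × 74,950 = 10,418.1 kg.
Burnout mass m_f = stage dry + payload = 10,418.1 + 6,230 = 16,648.1 kg.
Δv = v_e · ln(81,180/16,648.1) = 2430.0 × ln(4.876) = 2430.0 × 1.5844 ≈ 3850 m/s.

Δv ≈ 3850 m/s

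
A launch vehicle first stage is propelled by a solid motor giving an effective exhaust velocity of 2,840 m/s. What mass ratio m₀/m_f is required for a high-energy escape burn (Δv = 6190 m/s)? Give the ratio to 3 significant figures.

mass ratio ≈ 8.84

m₀/m_f = exp(Δv / v_e) = exp(6190 / 2840.0) = exp(2.1796) = 8.8426.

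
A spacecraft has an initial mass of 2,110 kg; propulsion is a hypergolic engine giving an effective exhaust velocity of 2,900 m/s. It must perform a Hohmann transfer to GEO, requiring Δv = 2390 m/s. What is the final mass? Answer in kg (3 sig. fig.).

final mass ≈ 925 kg

From the ideal rocket equation, m₀/m_f = exp(Δv / v_e) = exp(2390 / 2900.0) = exp(0.8241) = 2.2799.
m_f = m₀ / 2.2799 = 2,110 / 2.2799 = 925.479 kg.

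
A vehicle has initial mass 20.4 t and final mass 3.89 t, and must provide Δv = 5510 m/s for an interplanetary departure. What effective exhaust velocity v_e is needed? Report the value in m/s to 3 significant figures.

v_e ≈ 3330 m/s

ln(m₀/m_f) = ln(20400/3890) = ln(5.244) = 1.6571.
By the Tsiolkovsky rocket equation, v_e = Δv / ln(m₀/m_f) = 5510 / 1.6571 = 3325.0 m/s.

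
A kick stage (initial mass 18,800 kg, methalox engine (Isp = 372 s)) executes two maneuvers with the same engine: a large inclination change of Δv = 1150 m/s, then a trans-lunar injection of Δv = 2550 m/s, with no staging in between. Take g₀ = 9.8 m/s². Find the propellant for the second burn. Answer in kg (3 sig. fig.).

propellant for the second burn ≈ 6900 kg

v_e = Isp · g₀ = 372 × 9.8 = 3645.6 m/s.
After the first burn: m = 18800 × exp(−1150/3645.6) = 18800 × 0.72946 = 13,713.8 kg.
After the second burn: m = 13,713.8 × exp(−2550/3645.6) = 13,713.8 × 0.49685 = 6,813.7 kg.
Second-burn propellant = 13,713.8 − 6,813.7 = 6,900.1 kg.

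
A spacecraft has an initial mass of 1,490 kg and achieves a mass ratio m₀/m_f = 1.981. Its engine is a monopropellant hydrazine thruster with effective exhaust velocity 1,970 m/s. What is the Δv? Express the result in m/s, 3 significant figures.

From the ideal rocket equation, Δv = v_e · ln(1.981) = 1970.0 × 0.6836 ≈ 1346.7 m/s.

Δv ≈ 1350 m/s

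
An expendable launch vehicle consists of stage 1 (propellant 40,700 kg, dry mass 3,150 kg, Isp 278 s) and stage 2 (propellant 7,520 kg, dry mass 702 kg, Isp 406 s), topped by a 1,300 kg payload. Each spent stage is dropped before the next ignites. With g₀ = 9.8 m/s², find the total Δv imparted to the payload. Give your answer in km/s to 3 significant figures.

Δv ≈ 10.1 km/s

Ignition mass of stage 1 = 40,700+3,150 + 7,520+702 + 1,300 = 53,372 kg.
Stage 1: m₀ = 53,372 kg, m_f = 53,372 − 40,700 = 12,672 kg; Δv = 278×9.8×ln(4.212) = 2724.4×1.4379 ≈ 3917 m/s.
Stage 2: m₀ = 9,522 kg, m_f = 9,522 − 7,520 = 2,002 kg; Δv = 406×9.8×ln(4.756) = 3978.8×1.5595 ≈ 6205 m/s.
Total Δv = 3917 + 6205 = 10122 m/s.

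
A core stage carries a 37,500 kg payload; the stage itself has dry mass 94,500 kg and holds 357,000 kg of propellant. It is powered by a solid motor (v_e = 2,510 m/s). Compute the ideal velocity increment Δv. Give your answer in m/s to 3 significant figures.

Δv ≈ 3290 m/s

m₀ = payload + dry + propellant = 37,500 + 94,500 + 357,000 = 489,000 kg.
m_f = payload + dry = 37,500 + 94,500 = 132,000 kg.
Using Δv = v_e ln(m₀/m_f): Δv = v_e · ln(m₀/m_f) = 2510.0 × ln(3.705) = 2510.0 × 1.3096 ≈ 3287.0 m/s.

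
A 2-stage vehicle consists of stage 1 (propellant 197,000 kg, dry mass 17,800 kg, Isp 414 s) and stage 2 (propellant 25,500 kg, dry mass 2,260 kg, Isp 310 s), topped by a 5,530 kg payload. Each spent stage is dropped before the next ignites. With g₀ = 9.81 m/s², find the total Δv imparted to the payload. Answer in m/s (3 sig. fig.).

Ignition mass of stage 1 = 197,000+17,800 + 25,500+2,260 + 5,530 = 248,090 kg.
Stage 1: m₀ = 248,090 kg, m_f = 248,090 − 197,000 = 51,090 kg; Δv = 414×9.81×ln(4.856) = 4061.3×1.5802 ≈ 6418 m/s.
Stage 2: m₀ = 33,290 kg, m_f = 33,290 − 25,500 = 7,790 kg; Δv = 310×9.81×ln(4.273) = 3041.1×1.4524 ≈ 4417 m/s.
Total Δv = 6418 + 4417 = 10835 m/s.

Δv ≈ 10800 m/s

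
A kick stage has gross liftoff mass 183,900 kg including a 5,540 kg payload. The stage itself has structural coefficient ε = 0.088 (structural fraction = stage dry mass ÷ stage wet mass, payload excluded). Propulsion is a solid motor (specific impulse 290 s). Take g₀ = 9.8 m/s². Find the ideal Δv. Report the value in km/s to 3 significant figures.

Stage wet mass = m₀ − payload = 183,900 − 5,540 = 178,360 kg.
Stage dry mass = ε × stage wet mass = 0.088 × 178,360 = 15,695.7 kg.
Burnout mass m_f = stage dry + payload = 15,695.7 + 5,540 = 21,235.7 kg.
v_e = Isp · g₀ = 290 × 9.8 = 2842.0 m/s.
Using Δv = v_e ln(m₀/m_f): Δv = v_e · ln(183,900/21,235.7) = 2842.0 × ln(8.66) = 2842.0 × 2.1587 ≈ 6135 m/s.

Δv ≈ 6.14 km/s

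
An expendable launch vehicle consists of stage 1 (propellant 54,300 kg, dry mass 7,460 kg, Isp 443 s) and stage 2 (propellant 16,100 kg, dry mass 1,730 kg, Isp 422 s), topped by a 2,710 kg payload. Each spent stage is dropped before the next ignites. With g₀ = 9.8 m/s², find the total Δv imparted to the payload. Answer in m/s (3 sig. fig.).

Δv ≈ 11000 m/s

Ignition mass of stage 1 = 54,300+7,460 + 16,100+1,730 + 2,710 = 82,300 kg.
Stage 1: m₀ = 82,300 kg, m_f = 82,300 − 54,300 = 28,000 kg; Δv = 443×9.8×ln(2.939) = 4341.4×1.0782 ≈ 4681 m/s.
Stage 2: m₀ = 20,540 kg, m_f = 20,540 − 16,100 = 4,440 kg; Δv = 422×9.8×ln(4.626) = 4135.6×1.5317 ≈ 6335 m/s.
Total Δv = 4681 + 6335 = 11016 m/s.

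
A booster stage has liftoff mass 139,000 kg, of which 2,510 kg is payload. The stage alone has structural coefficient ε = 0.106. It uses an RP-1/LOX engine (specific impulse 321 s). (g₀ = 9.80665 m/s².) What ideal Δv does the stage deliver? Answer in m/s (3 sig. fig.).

Stage wet mass = m₀ − payload = 139,000 − 2,510 = 136,490 kg.
Stage dry mass = ε × stage wet mass = 0.106 × 136,490 = 14,467.9 kg.
Burnout mass m_f = stage dry + payload = 14,467.9 + 2,510 = 16,977.9 kg.
v_e = Isp · g₀ = 321 × 9.80665 = 3147.9 m/s.
Δv = v_e · ln(139,000/16,977.9) = 3147.9 × ln(8.187) = 3147.9 × 2.1026 ≈ 6619 m/s.

Δv ≈ 6620 m/s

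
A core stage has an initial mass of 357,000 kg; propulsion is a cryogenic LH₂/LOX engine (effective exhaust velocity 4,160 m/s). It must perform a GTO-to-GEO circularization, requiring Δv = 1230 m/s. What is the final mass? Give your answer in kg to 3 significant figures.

From the ideal rocket equation, m₀/m_f = exp(Δv / v_e) = exp(1230 / 4160.0) = exp(0.2957) = 1.3440.
m_f = m₀ / 1.3440 = 357,000 / 1.3440 = 265,625 kg.

final mass ≈ 266000 kg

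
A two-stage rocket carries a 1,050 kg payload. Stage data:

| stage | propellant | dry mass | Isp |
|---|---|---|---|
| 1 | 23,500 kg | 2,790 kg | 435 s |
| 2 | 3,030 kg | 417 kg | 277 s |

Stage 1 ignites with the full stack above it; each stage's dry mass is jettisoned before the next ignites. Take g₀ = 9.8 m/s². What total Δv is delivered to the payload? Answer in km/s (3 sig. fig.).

Ignition mass of stage 1 = 23,500+2,790 + 3,030+417 + 1,050 = 30,787 kg.
Stage 1: m₀ = 30,787 kg, m_f = 30,787 − 23,500 = 7,287 kg; Δv = 435×9.8×ln(4.225) = 4263.0×1.4410 ≈ 6143 m/s.
Stage 2: m₀ = 4,497 kg, m_f = 4,497 − 3,030 = 1,467 kg; Δv = 277×9.8×ln(3.065) = 2714.6×1.1202 ≈ 3041 m/s.
Total Δv = 6143 + 3041 = 9184 m/s.

Δv ≈ 9.18 km/s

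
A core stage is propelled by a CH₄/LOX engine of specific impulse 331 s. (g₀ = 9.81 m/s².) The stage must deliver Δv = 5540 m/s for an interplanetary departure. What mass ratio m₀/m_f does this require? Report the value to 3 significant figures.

v_e = Isp · g₀ = 331 × 9.81 = 3247.1 m/s.
By the Tsiolkovsky rocket equation, m₀/m_f = exp(Δv / v_e) = exp(5540 / 3247.1) = exp(1.7061) = 5.5076.

mass ratio ≈ 5.51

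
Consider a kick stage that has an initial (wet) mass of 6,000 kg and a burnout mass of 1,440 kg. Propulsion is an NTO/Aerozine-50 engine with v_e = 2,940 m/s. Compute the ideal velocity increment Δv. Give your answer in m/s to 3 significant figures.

Δv ≈ 4200 m/s

Δv = v_e · ln(m₀/m_f) = 2940.0 × ln(4.167) = 2940.0 × 1.4271 ≈ 4195.7 m/s.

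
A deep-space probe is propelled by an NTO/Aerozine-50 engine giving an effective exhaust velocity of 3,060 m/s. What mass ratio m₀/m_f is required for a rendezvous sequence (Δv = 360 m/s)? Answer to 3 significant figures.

Rocket equation: m₀/m_f = exp(Δv / v_e) = exp(360 / 3060.0) = exp(0.1176) = 1.1248.

mass ratio ≈ 1.12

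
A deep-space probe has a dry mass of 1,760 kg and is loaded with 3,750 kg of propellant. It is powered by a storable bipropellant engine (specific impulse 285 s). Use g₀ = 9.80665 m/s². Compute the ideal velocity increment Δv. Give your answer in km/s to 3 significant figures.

v_e = Isp · g₀ = 285 × 9.80665 = 2794.9 m/s.
m₀ = m_dry + m_prop = 1,760 + 3,750 = 5,510 kg.
Δv = v_e · ln(m₀/m_f) = 2794.9 × ln(3.131) = 2794.9 × 1.1413 ≈ 3189.7 m/s.

Δv ≈ 3.19 km/s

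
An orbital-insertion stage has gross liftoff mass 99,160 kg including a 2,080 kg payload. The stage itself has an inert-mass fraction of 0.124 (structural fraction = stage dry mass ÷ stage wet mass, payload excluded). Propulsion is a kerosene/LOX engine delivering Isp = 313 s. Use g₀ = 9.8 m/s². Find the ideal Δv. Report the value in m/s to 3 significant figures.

Stage wet mass = m₀ − payload = 99,160 − 2,080 = 97,080 kg.
Stage dry mass = ε × stage wet mass = 0.124 × 97,080 = 12,037.9 kg.
Burnout mass m_f = stage dry + payload = 12,037.9 + 2,080 = 14,117.9 kg.
v_e = Isp · g₀ = 313 × 9.8 = 3067.4 m/s.
Using Δv = v_e ln(m₀/m_f): Δv = v_e · ln(99,160/14,117.9) = 3067.4 × ln(7.024) = 3067.4 × 1.9493 ≈ 5979 m/s.

Δv ≈ 5980 m/s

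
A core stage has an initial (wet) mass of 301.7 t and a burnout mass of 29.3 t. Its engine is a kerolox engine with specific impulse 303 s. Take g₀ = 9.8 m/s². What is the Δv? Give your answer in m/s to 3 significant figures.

v_e = Isp · g₀ = 303 × 9.8 = 2969.4 m/s.
Δv = v_e · ln(m₀/m_f) = 2969.4 × ln(10.3) = 2969.4 × 2.3318 ≈ 6924.2 m/s.

Δv ≈ 6920 m/s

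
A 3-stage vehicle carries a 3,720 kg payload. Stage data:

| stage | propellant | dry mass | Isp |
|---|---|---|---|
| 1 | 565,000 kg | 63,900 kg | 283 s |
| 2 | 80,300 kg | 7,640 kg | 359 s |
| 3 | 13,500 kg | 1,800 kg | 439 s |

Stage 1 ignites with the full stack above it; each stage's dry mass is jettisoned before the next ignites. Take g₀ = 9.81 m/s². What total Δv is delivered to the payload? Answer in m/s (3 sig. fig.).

Ignition mass of stage 1 = 565,000+63,900 + 80,300+7,640 + 13,500+1,800 + 3,720 = 735,860 kg.
Stage 1: m₀ = 735,860 kg, m_f = 735,860 − 565,000 = 170,860 kg; Δv = 283×9.81×ln(4.307) = 2776.2×1.4602 ≈ 4054 m/s.
Stage 2: m₀ = 106,960 kg, m_f = 106,960 − 80,300 = 26,660 kg; Δv = 359×9.81×ln(4.012) = 3521.8×1.3893 ≈ 4893 m/s.
Stage 3: m₀ = 19,020 kg, m_f = 19,020 − 13,500 = 5,520 kg; Δv = 439×9.81×ln(3.446) = 4306.6×1.2371 ≈ 5328 m/s.
Total Δv = 4054 + 4893 + 5328 = 14275 m/s.

Δv ≈ 14300 m/s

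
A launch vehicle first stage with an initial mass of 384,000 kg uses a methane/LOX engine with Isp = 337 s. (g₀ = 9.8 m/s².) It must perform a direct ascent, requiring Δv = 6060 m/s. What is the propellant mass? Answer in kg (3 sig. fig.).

v_e = Isp · g₀ = 337 × 9.8 = 3302.6 m/s.
m₀/m_f = exp(Δv / v_e) = exp(6060 / 3302.6) = exp(1.8349) = 6.2646.
m_f = 384,000 / 6.2646 = 61,296.8 kg, so propellant = m₀ − m_f = 384,000 − 61,296.8 = 322,703.2 kg.

propellant mass ≈ 323000 kg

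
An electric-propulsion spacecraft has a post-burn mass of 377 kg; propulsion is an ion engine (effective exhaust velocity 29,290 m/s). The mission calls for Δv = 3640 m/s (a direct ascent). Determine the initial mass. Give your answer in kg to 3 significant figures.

initial mass ≈ 427 kg

m₀/m_f = exp(Δv / v_e) = exp(3640 / 29290.0) = exp(0.1243) = 1.1323.
m₀ = m_f × 1.1323 = 377 × 1.1323 = 426.877 kg.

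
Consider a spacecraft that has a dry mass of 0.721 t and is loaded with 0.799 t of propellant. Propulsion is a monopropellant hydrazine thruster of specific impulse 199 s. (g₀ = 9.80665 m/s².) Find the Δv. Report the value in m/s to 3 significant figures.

v_e = Isp · g₀ = 199 × 9.80665 = 1951.5 m/s.
m₀ = m_dry + m_prop = 0.721 + 0.799 = 1.52 t.
Using Δv = v_e ln(m₀/m_f): Δv = v_e · ln(m₀/m_f) = 1951.5 × ln(2.108) = 1951.5 × 0.7458 ≈ 1455.5 m/s.

Δv ≈ 1460 m/s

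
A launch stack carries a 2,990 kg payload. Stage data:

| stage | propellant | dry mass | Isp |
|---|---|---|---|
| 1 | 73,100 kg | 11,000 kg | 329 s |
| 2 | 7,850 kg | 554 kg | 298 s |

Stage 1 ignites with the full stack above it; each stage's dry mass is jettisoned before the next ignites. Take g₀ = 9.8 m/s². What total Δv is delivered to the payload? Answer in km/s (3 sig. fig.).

Ignition mass of stage 1 = 73,100+11,000 + 7,850+554 + 2,990 = 95,494 kg.
Stage 1: m₀ = 95,494 kg, m_f = 95,494 − 73,100 = 22,394 kg; Δv = 329×9.8×ln(4.264) = 3224.2×1.4503 ≈ 4676 m/s.
Stage 2: m₀ = 11,394 kg, m_f = 11,394 − 7,850 = 3,544 kg; Δv = 298×9.8×ln(3.215) = 2920.4×1.1678 ≈ 3411 m/s.
Total Δv = 4676 + 3411 = 8087 m/s.

Δv ≈ 8.09 km/s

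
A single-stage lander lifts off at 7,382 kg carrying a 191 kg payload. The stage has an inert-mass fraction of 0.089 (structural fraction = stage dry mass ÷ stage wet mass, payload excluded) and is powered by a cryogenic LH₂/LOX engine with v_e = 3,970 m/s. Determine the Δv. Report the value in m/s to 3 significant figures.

Δv ≈ 8670 m/s

Stage wet mass = m₀ − payload = 7,382 − 191 = 7,191 kg.
Stage dry mass = ε × stage wet mass = 0.089 × 7,191 = 639.999 kg.
Burnout mass m_f = stage dry + payload = 639.999 + 191 = 830.999 kg.
From the ideal rocket equation, Δv = v_e · ln(7,382/830.999) = 3970.0 × ln(8.883) = 3970.0 × 2.1842 ≈ 8671 m/s.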